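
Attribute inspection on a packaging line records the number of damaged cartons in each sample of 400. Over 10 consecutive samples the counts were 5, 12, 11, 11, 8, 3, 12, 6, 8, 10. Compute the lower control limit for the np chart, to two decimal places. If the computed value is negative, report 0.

p̄ = Σdᵢ / (k·n) = 86 / (10 × 400) = 0.02150
LCL = np̄ − 3·√(np̄(1−p̄)) = 8.6000 − 3 × 2.9009 = -0.1026 → 0 (negative, so LCL = 0)

0.00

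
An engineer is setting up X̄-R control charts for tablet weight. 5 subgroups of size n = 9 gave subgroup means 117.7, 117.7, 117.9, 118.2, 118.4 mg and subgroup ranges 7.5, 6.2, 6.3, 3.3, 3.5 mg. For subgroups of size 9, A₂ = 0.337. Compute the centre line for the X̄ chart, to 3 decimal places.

X̄̄ = (117.7 + 117.7 + 117.9 + 118.2 + 118.4) / 5 = 589.9000 / 5 = 117.9800
CL = X̄̄ = 117.9800

117.980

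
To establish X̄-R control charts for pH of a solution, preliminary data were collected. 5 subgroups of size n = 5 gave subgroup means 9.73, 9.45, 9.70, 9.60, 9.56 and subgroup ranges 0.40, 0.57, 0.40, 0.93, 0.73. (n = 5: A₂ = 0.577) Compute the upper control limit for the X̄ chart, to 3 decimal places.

X̄̄ = (9.73 + 9.45 + 9.70 + 9.60 + 9.56) / 5 = 48.0400 / 5 = 9.6080
R̄ = (0.40 + 0.57 + 0.40 + 0.93 + 0.73) / 5 = 3.0300 / 5 = 0.6060
UCL = X̄̄ + A₂·R̄ = 9.6080 + 0.577 × 0.6060 = 9.9577

9.958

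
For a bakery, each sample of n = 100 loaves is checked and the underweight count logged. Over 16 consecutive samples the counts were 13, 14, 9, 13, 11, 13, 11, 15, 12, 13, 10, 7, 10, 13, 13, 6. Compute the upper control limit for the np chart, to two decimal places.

20.99

p̄ = Σdᵢ / (k·n) = 183 / (16 × 100) = 0.11438
UCL = np̄ + 3·√(np̄(1−p̄)) = 11.4375 + 3 × √(11.4375×0.88562) = 11.4375 + 3 × 3.1827 = 20.9855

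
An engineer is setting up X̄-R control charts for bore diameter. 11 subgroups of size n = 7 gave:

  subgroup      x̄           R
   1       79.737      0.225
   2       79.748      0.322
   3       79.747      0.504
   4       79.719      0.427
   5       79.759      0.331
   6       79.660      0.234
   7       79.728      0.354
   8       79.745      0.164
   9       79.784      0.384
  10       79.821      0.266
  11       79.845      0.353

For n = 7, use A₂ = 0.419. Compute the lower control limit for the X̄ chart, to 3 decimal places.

79.618

X̄̄ = (79.737 + 79.748 + 79.747 + 79.719 + 79.759 + 79.660 + 79.728 + 79.745 + 79.784 + 79.821 + 79.845) / 11 = 877.2930 / 11 = 79.7539
R̄ = (0.225 + 0.322 + 0.504 + 0.427 + 0.331 + 0.234 + 0.354 + 0.164 + 0.384 + 0.266 + 0.353) / 11 = 3.5640 / 11 = 0.3240
LCL = X̄̄ − A₂·R̄ = 79.7539 − 0.419 × 0.3240 = 79.6182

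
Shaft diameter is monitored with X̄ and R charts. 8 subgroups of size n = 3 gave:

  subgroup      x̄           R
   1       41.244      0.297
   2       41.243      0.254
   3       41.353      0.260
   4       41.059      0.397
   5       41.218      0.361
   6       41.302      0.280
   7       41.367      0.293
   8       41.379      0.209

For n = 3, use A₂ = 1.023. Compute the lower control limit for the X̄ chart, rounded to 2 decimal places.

40.97

X̄̄ = (41.244 + 41.243 + 41.353 + 41.059 + 41.218 + 41.302 + 41.367 + 41.379) / 8 = 330.1650 / 8 = 41.2706
R̄ = (0.297 + 0.254 + 0.260 + 0.397 + 0.361 + 0.280 + 0.293 + 0.209) / 8 = 2.3510 / 8 = 0.2939
LCL = X̄̄ − A₂·R̄ = 41.2706 − 1.023 × 0.2939 = 40.9700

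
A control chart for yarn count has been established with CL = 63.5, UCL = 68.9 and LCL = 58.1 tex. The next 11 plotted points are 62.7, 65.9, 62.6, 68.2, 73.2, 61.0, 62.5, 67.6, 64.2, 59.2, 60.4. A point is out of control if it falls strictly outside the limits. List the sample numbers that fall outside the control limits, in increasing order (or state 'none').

5

Compare each point to [58.1, 68.9]: sample 5 = 73.2 > UCL.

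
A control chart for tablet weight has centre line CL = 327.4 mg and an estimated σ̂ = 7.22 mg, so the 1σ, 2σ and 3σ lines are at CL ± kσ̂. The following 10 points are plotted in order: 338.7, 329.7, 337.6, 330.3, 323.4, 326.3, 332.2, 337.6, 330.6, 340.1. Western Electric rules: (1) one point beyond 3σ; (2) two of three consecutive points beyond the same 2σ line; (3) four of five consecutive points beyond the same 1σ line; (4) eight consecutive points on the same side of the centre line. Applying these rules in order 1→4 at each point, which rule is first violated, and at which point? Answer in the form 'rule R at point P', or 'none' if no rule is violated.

Zone of each point (C = within 1σ̂, B = 1σ̂–2σ̂, A = 2σ̂–3σ̂, * = beyond 3σ̂; sign = side of CL): 1:+B, 2:+C, 3:+B, 4:+C, 5:-C, 6:-C, 7:+C, 8:+B, 9:+C, 10:+B
No rule fires across all 10 points.

none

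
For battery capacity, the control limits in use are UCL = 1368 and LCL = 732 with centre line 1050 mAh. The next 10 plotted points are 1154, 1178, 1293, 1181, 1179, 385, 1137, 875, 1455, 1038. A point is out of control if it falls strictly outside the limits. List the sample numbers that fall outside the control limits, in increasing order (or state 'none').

Compare each point to [732, 1368]: sample 6 = 385 < LCL; sample 9 = 1455 > UCL.

6, 9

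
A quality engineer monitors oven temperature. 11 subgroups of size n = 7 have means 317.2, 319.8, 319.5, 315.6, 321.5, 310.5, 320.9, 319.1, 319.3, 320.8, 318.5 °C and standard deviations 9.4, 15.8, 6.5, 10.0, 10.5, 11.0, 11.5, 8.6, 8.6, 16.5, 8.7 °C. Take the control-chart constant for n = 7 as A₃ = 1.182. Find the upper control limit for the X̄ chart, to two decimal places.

331.01

X̄̄ = (317.2 + 319.8 + 319.5 + 315.6 + 321.5 + 310.5 + 320.9 + 319.1 + 319.3 + 320.8 + 318.5) / 11 = 318.4273
s̄ = (9.4 + 15.8 + 6.5 + 10.0 + 10.5 + 11.0 + 11.5 + 8.6 + 8.6 + 16.5 + 8.7) / 11 = 10.6455
UCL = X̄̄ + A₃·s̄ = 318.4273 + 1.182 × 10.6455 = 331.0102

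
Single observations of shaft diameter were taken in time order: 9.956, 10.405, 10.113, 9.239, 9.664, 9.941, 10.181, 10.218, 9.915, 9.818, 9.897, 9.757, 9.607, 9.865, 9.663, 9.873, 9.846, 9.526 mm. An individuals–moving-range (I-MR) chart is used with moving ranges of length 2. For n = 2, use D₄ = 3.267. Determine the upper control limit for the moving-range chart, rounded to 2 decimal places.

0.84

Moving ranges: 0.449, 0.292, 0.874, 0.425, 0.277, 0.240, 0.037, 0.303, 0.097, 0.079, 0.140, 0.150, 0.258, 0.202, 0.210, 0.027, 0.320; M̄R̄ = 4.3800 / 17 = 0.2576
UCL_MR = D₄·M̄R̄ = 3.267 × 0.2576 = 0.8417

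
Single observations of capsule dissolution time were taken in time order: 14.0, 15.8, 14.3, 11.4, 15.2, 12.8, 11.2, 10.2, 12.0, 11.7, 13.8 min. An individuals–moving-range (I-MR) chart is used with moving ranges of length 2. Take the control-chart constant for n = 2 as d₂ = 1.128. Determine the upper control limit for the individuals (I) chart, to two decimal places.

X̄ = (14.0 + 15.8 + 14.3 + 11.4 + 15.2 + 12.8 + 11.2 + 10.2 + 12.0 + 11.7 + 13.8) / 11 = 12.9455
Moving ranges: 1.8, 1.5, 2.9, 3.8, 2.4, 1.6, 1.0, 1.8, 0.3, 2.1; M̄R̄ = 19.2000 / 10 = 1.9200
UCL = X̄ + 3·M̄R̄/d₂ = 12.9455 + 3 × 1.9200 / 1.128 = 18.0518

18.05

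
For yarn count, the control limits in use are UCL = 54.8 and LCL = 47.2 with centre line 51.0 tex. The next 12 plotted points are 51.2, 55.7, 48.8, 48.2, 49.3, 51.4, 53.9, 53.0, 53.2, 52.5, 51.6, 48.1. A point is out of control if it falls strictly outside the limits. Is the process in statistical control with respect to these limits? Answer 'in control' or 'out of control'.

out of control

Compare each point to [47.2, 54.8]: sample 2 = 55.7 > UCL.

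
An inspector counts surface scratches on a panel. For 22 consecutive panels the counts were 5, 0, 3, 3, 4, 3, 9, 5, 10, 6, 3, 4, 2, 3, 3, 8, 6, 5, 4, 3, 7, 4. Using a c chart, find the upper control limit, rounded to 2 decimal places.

c̄ = (5 + 0 + 3 + 3 + 4 + 3 + 9 + 5 + 10 + 6 + 3 + 4 + 2 + 3 + 3 + 8 + 6 + 5 + 4 + 3 + 7 + 4) / 22 = 100 / 22 = 4.5455
UCL = c̄ + 3√c̄ = 4.5455 + 3 × √4.5455 = 4.5455 + 3 × 2.1320 = 10.9415

10.94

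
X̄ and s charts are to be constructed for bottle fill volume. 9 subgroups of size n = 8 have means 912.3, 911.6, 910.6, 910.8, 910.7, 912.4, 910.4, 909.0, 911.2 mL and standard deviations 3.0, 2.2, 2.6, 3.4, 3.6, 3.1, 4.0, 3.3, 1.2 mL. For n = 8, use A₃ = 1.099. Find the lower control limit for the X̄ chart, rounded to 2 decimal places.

X̄̄ = (912.3 + 911.6 + 910.6 + 910.8 + 910.7 + 912.4 + 910.4 + 909.0 + 911.2) / 9 = 911.0000
s̄ = (3.0 + 2.2 + 2.6 + 3.4 + 3.6 + 3.1 + 4.0 + 3.3 + 1.2) / 9 = 2.9333
LCL = X̄̄ − A₃·s̄ = 911.0000 − 1.099 × 2.9333 = 907.7763

907.78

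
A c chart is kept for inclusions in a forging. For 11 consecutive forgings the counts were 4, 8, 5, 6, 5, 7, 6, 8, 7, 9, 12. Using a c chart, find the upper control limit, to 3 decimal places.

14.937

c̄ = (4 + 8 + 5 + 6 + 5 + 7 + 6 + 8 + 7 + 9 + 12) / 11 = 77 / 11 = 7.0000
UCL = c̄ + 3√c̄ = 7.0000 + 3 × √7.0000 = 7.0000 + 3 × 2.6458 = 14.9373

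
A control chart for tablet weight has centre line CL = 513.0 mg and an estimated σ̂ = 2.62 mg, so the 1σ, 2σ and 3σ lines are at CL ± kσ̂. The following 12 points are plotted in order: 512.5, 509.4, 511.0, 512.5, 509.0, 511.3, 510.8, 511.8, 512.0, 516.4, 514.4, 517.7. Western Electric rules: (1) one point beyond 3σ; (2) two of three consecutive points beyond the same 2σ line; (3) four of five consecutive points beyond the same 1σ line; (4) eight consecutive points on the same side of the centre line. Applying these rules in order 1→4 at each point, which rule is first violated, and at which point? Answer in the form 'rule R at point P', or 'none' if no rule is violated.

Zone of each point (C = within 1σ̂, B = 1σ̂–2σ̂, A = 2σ̂–3σ̂, * = beyond 3σ̂; sign = side of CL): 1:-C, 2:-B, 3:-C, 4:-C, 5:-B, 6:-C, 7:-C, 8:-C, 9:-C, 10:+B, 11:+C, 12:+B
Rule 4 (eight consecutive points on the same side of the centre line) is satisfied at point 8.

rule 4 at point 8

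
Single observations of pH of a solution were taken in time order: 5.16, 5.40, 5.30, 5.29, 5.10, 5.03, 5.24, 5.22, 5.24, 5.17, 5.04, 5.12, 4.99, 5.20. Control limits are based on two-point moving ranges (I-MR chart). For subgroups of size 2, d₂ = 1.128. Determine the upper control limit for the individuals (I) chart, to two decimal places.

5.48

X̄ = (5.16 + 5.40 + 5.30 + 5.29 + 5.10 + 5.03 + 5.24 + 5.22 + 5.24 + 5.17 + 5.04 + 5.12 + 4.99 + 5.20) / 14 = 5.1786
Moving ranges: 0.24, 0.10, 0.01, 0.19, 0.07, 0.21, 0.02, 0.02, 0.07, 0.13, 0.08, 0.13, 0.21; M̄R̄ = 1.4800 / 13 = 0.1138
UCL = X̄ + 3·M̄R̄/d₂ = 5.1786 + 3 × 0.1138 / 1.128 = 5.4814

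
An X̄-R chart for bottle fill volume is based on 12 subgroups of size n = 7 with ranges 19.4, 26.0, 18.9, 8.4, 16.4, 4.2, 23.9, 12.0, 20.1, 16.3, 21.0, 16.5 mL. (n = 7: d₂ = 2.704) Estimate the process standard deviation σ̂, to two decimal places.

6.26

R̄ = (19.4 + 26.0 + 18.9 + 8.4 + 16.4 + 4.2 + 23.9 + 12.0 + 20.1 + 16.3 + 21.0 + 16.5) / 12 = 16.9250
σ̂ = R̄ / d₂ = 16.9250 / 2.704 = 6.2592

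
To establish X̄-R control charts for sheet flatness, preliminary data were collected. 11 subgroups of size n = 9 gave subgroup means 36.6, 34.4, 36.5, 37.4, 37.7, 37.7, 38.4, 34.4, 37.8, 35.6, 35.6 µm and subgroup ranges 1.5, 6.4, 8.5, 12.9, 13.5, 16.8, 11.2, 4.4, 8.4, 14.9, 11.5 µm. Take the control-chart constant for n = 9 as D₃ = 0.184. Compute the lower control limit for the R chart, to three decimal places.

1.840

R̄ = (1.5 + 6.4 + 8.5 + 12.9 + 13.5 + 16.8 + 11.2 + 4.4 + 8.4 + 14.9 + 11.5) / 11 = 110.0000 / 11 = 10.0000
LCL_R = D₃·R̄ = 0.184 × 10.0000 = 1.8400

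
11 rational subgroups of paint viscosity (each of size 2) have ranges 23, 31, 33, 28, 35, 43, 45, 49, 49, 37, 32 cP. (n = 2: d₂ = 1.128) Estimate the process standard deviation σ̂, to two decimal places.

R̄ = (23 + 31 + 33 + 28 + 35 + 43 + 45 + 49 + 49 + 37 + 32) / 11 = 36.8182
σ̂ = R̄ / d₂ = 36.8182 / 1.128 = 32.6402

32.64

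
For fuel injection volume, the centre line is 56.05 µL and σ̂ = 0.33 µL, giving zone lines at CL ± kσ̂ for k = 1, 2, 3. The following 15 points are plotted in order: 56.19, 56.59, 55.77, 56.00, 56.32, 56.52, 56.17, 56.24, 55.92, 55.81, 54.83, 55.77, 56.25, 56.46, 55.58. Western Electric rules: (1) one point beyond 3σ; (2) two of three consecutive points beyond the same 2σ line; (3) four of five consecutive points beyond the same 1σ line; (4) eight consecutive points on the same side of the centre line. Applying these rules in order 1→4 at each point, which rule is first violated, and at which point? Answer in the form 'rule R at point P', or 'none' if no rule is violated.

Zone of each point (C = within 1σ̂, B = 1σ̂–2σ̂, A = 2σ̂–3σ̂, * = beyond 3σ̂; sign = side of CL): 1:+C, 2:+B, 3:-C, 4:-C, 5:+C, 6:+B, 7:+C, 8:+C, 9:-C, 10:-C, 11:-*, 12:-C, 13:+C, 14:+B, 15:-B
Rule 1 (one point beyond the 3σ limits) is satisfied at point 11.

rule 1 at point 11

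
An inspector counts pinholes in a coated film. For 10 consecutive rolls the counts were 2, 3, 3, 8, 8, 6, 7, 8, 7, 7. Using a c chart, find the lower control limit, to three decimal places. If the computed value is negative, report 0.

0.000

c̄ = (2 + 3 + 3 + 8 + 8 + 6 + 7 + 8 + 7 + 7) / 10 = 59 / 10 = 5.9000
LCL = c̄ − 3√c̄ = 5.9000 − 3 × 2.4290 = -1.3870 → 0 (cannot be negative)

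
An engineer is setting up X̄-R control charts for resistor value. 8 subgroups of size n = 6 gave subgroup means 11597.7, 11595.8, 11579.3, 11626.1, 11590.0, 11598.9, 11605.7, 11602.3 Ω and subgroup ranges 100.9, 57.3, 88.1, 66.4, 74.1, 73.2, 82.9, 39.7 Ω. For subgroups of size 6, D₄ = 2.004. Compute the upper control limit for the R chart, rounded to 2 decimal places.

145.94

R̄ = (100.9 + 57.3 + 88.1 + 66.4 + 74.1 + 73.2 + 82.9 + 39.7) / 8 = 582.6000 / 8 = 72.8250
UCL_R = D₄·R̄ = 2.004 × 72.8250 = 145.9413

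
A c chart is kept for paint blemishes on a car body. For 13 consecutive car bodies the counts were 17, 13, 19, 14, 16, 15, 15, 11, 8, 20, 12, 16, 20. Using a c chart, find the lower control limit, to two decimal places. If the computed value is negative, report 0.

c̄ = (17 + 13 + 19 + 14 + 16 + 15 + 15 + 11 + 8 + 20 + 12 + 16 + 20) / 13 = 196 / 13 = 15.0769
LCL = c̄ − 3√c̄ = 15.0769 − 3 × 3.8829 = 3.4282

3.43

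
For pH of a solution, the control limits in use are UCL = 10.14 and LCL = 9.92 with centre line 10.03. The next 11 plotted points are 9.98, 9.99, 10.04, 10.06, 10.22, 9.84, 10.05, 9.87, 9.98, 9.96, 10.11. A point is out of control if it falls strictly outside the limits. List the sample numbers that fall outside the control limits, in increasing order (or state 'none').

5, 6, 8

Compare each point to [9.92, 10.14]: sample 5 = 10.22 > UCL; sample 6 = 9.84 < LCL; sample 8 = 9.87 < LCL.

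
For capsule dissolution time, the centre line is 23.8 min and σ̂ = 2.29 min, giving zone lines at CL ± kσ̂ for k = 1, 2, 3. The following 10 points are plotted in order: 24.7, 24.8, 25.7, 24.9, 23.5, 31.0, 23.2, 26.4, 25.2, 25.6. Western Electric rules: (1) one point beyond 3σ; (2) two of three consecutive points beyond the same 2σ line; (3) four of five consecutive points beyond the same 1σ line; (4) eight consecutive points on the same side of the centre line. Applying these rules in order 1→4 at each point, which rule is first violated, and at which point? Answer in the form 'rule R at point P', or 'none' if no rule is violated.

rule 1 at point 6

Zone of each point (C = within 1σ̂, B = 1σ̂–2σ̂, A = 2σ̂–3σ̂, * = beyond 3σ̂; sign = side of CL): 1:+C, 2:+C, 3:+C, 4:+C, 5:-C, 6:+*, 7:-C, 8:+B, 9:+C, 10:+C
Rule 1 (one point beyond the 3σ limits) is satisfied at point 6.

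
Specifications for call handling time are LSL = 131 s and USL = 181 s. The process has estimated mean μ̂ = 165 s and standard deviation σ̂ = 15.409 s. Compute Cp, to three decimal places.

0.541

Cp = (USL − LSL) / (6σ̂) = (181 − 131) / (6 × 15.409) = 50.0000 / 92.4540 = 0.5408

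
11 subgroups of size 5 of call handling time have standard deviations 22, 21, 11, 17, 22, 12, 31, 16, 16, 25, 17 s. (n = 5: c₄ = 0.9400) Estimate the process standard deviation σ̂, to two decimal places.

s̄ = (22 + 21 + 11 + 17 + 22 + 12 + 31 + 16 + 16 + 25 + 17) / 11 = 19.0909
σ̂ = s̄ / c₄ = 19.0909 / 0.9400 = 20.3095

20.31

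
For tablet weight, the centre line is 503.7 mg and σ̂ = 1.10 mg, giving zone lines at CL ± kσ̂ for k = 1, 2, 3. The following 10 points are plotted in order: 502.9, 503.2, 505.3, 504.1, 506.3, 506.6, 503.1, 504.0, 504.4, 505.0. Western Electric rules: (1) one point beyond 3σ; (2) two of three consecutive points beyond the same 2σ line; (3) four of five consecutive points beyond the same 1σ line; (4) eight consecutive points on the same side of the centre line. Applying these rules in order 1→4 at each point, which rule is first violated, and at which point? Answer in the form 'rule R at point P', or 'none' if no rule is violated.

Zone of each point (C = within 1σ̂, B = 1σ̂–2σ̂, A = 2σ̂–3σ̂, * = beyond 3σ̂; sign = side of CL): 1:-C, 2:-C, 3:+B, 4:+C, 5:+A, 6:+A, 7:-C, 8:+C, 9:+C, 10:+B
Rule 2 (two of three consecutive points beyond the same 2σ limit) is satisfied at point 6.

rule 2 at point 6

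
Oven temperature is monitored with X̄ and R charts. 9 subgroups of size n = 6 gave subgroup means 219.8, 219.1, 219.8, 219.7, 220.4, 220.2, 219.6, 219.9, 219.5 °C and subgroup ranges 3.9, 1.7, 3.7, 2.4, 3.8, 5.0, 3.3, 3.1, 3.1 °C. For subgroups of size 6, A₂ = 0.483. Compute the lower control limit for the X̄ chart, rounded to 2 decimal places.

X̄̄ = (219.8 + 219.1 + 219.8 + 219.7 + 220.4 + 220.2 + 219.6 + 219.9 + 219.5) / 9 = 1978.0000 / 9 = 219.7778
R̄ = (3.9 + 1.7 + 3.7 + 2.4 + 3.8 + 5.0 + 3.3 + 3.1 + 3.1) / 9 = 30.0000 / 9 = 3.3333
LCL = X̄̄ − A₂·R̄ = 219.7778 − 0.483 × 3.3333 = 218.1678

218.17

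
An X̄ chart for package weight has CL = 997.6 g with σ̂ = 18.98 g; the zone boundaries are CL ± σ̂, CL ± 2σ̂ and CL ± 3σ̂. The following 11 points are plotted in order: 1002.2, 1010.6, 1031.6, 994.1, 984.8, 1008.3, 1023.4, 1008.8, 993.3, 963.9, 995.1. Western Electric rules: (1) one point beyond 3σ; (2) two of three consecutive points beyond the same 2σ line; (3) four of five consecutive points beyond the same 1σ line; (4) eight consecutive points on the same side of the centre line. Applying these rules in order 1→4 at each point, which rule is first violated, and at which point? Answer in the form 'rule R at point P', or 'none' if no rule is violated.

none

Zone of each point (C = within 1σ̂, B = 1σ̂–2σ̂, A = 2σ̂–3σ̂, * = beyond 3σ̂; sign = side of CL): 1:+C, 2:+C, 3:+B, 4:-C, 5:-C, 6:+C, 7:+B, 8:+C, 9:-C, 10:-B, 11:-C
No rule fires across all 11 points.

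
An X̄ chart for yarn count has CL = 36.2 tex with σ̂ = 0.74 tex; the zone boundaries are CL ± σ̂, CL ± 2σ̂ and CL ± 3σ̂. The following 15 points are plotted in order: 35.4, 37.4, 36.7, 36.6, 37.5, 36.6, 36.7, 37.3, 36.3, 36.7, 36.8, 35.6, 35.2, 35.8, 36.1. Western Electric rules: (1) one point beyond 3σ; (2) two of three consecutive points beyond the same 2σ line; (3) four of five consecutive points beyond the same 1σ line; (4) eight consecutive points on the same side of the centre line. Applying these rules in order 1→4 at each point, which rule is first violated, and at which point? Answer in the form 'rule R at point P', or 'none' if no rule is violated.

Zone of each point (C = within 1σ̂, B = 1σ̂–2σ̂, A = 2σ̂–3σ̂, * = beyond 3σ̂; sign = side of CL): 1:-B, 2:+B, 3:+C, 4:+C, 5:+B, 6:+C, 7:+C, 8:+B, 9:+C, 10:+C, 11:+C, 12:-C, 13:-B, 14:-C, 15:-C
Rule 4 (eight consecutive points on the same side of the centre line) is satisfied at point 9.

rule 4 at point 9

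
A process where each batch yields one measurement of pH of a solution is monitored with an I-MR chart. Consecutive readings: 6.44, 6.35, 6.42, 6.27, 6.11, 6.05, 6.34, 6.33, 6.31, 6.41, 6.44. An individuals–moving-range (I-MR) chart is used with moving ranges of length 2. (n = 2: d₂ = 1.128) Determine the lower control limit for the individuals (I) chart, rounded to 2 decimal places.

X̄ = (6.44 + 6.35 + 6.42 + 6.27 + 6.11 + 6.05 + 6.34 + 6.33 + 6.31 + 6.41 + 6.44) / 11 = 6.3155
Moving ranges: 0.09, 0.07, 0.15, 0.16, 0.06, 0.29, 0.01, 0.02, 0.10, 0.03; M̄R̄ = 0.9800 / 10 = 0.0980
LCL = X̄ − 3·M̄R̄/d₂ = 6.3155 − 3 × 0.0980 / 1.128 = 6.0548

6.05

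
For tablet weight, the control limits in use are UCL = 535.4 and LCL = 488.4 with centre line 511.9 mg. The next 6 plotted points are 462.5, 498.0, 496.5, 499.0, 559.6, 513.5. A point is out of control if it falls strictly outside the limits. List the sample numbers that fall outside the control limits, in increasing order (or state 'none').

1, 5

Compare each point to [488.4, 535.4]: sample 1 = 462.5 < LCL; sample 5 = 559.6 > UCL.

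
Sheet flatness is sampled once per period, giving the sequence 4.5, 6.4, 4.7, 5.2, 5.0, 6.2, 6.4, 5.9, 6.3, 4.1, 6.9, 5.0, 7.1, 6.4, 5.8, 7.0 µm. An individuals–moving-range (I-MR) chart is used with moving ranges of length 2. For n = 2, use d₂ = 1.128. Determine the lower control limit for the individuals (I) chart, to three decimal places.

2.597

X̄ = (4.5 + 6.4 + 4.7 + 5.2 + 5.0 + 6.2 + 6.4 + 5.9 + 6.3 + 4.1 + 6.9 + 5.0 + 7.1 + 6.4 + 5.8 + 7.0) / 16 = 5.8063
Moving ranges: 1.9, 1.7, 0.5, 0.2, 1.2, 0.2, 0.5, 0.4, 2.2, 2.8, 1.9, 2.1, 0.7, 0.6, 1.2; M̄R̄ = 18.1000 / 15 = 1.2067
LCL = X̄ − 3·M̄R̄/d₂ = 5.8063 − 3 × 1.2067 / 1.128 = 2.5970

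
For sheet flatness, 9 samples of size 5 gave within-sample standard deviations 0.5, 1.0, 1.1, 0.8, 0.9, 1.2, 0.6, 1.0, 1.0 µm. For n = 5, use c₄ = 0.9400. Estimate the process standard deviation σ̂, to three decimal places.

0.957

s̄ = (0.5 + 1.0 + 1.1 + 0.8 + 0.9 + 1.2 + 0.6 + 1.0 + 1.0) / 9 = 0.9000
σ̂ = s̄ / c₄ = 0.9000 / 0.9400 = 0.9574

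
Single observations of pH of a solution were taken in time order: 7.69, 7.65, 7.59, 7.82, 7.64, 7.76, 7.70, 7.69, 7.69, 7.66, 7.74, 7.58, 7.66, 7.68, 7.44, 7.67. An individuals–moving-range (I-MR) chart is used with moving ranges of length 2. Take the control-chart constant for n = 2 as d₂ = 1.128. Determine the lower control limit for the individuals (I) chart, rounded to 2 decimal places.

X̄ = (7.69 + 7.65 + 7.59 + 7.82 + 7.64 + 7.76 + 7.70 + 7.69 + 7.69 + 7.66 + 7.74 + 7.58 + 7.66 + 7.68 + 7.44 + 7.67) / 16 = 7.6662
Moving ranges: 0.04, 0.06, 0.23, 0.18, 0.12, 0.06, 0.01, 0.00, 0.03, 0.08, 0.16, 0.08, 0.02, 0.24, 0.23; M̄R̄ = 1.5400 / 15 = 0.1027
LCL = X̄ − 3·M̄R̄/d₂ = 7.6662 − 3 × 0.1027 / 1.128 = 7.3932

7.39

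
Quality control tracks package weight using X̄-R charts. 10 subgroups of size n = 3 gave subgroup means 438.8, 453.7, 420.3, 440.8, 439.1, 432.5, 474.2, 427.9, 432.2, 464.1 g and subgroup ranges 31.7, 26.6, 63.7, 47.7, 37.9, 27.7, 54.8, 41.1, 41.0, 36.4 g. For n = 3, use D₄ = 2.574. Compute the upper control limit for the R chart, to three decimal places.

R̄ = (31.7 + 26.6 + 63.7 + 47.7 + 37.9 + 27.7 + 54.8 + 41.1 + 41.0 + 36.4) / 10 = 408.6000 / 10 = 40.8600
UCL_R = D₄·R̄ = 2.574 × 40.8600 = 105.1736

105.174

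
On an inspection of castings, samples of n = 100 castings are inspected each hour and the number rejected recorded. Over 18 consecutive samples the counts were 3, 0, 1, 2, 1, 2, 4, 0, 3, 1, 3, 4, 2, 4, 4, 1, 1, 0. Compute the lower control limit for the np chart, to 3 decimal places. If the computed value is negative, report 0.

0.000

p̄ = Σdᵢ / (k·n) = 36 / (18 × 100) = 0.02000
LCL = np̄ − 3·√(np̄(1−p̄)) = 2.0000 − 3 × 1.4000 = -2.2000 → 0 (negative, so LCL = 0)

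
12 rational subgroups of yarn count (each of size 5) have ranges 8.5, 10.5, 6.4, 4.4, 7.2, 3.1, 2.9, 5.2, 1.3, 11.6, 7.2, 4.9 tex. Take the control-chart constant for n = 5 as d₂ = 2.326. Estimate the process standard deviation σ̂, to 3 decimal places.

2.623

R̄ = (8.5 + 10.5 + 6.4 + 4.4 + 7.2 + 3.1 + 2.9 + 5.2 + 1.3 + 11.6 + 7.2 + 4.9) / 12 = 6.1000
σ̂ = R̄ / d₂ = 6.1000 / 2.326 = 2.6225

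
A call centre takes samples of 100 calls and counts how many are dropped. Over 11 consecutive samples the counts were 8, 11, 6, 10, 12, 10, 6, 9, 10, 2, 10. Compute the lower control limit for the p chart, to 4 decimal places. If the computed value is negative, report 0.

p̄ = Σdᵢ / (k·n) = 94 / (11 × 100) = 0.08545
LCL = p̄ − 3·√(p̄(1−p̄)/n) = 0.08545 − 3 × 0.02796 = 0.00159

0.0016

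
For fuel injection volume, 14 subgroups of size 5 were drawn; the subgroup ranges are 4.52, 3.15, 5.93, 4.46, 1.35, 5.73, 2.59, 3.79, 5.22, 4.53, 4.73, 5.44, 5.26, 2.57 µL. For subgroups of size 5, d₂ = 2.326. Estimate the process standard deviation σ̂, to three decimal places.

1.820

R̄ = (4.52 + 3.15 + 5.93 + 4.46 + 1.35 + 5.73 + 2.59 + 3.79 + 5.22 + 4.53 + 4.73 + 5.44 + 5.26 + 2.57) / 14 = 4.2336
σ̂ = R̄ / d₂ = 4.2336 / 2.326 = 1.8201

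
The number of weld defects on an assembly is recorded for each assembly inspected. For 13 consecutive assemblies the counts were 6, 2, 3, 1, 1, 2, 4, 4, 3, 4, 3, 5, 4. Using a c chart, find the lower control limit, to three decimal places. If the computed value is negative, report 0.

0.000

c̄ = (6 + 2 + 3 + 1 + 1 + 2 + 4 + 4 + 3 + 4 + 3 + 5 + 4) / 13 = 42 / 13 = 3.2308
LCL = c̄ − 3√c̄ = 3.2308 − 3 × 1.7974 = -2.1615 → 0 (cannot be negative)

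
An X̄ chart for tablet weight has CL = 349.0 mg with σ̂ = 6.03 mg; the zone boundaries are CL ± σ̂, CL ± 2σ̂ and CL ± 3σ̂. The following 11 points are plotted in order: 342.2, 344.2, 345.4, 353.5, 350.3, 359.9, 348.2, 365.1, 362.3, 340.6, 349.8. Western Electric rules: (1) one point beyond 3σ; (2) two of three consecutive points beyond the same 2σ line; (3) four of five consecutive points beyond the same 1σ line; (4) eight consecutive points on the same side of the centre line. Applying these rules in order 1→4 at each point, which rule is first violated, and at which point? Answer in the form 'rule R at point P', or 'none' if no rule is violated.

Zone of each point (C = within 1σ̂, B = 1σ̂–2σ̂, A = 2σ̂–3σ̂, * = beyond 3σ̂; sign = side of CL): 1:-B, 2:-C, 3:-C, 4:+C, 5:+C, 6:+B, 7:-C, 8:+A, 9:+A, 10:-B, 11:+C
Rule 2 (two of three consecutive points beyond the same 2σ limit) is satisfied at point 9.

rule 2 at point 9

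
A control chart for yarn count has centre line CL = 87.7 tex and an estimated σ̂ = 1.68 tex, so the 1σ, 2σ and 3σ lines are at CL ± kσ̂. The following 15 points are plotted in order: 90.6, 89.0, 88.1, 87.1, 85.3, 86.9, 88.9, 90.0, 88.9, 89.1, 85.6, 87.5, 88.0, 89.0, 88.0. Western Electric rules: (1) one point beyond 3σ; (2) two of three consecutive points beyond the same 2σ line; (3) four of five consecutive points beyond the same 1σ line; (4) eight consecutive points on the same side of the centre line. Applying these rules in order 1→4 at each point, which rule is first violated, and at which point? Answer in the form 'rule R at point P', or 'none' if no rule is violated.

Zone of each point (C = within 1σ̂, B = 1σ̂–2σ̂, A = 2σ̂–3σ̂, * = beyond 3σ̂; sign = side of CL): 1:+B, 2:+C, 3:+C, 4:-C, 5:-B, 6:-C, 7:+C, 8:+B, 9:+C, 10:+C, 11:-B, 12:-C, 13:+C, 14:+C, 15:+C
No rule fires across all 15 points.

none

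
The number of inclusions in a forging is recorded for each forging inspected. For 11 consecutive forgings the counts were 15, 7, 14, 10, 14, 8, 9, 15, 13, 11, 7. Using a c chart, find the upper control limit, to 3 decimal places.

21.214

c̄ = (15 + 7 + 14 + 10 + 14 + 8 + 9 + 15 + 13 + 11 + 7) / 11 = 123 / 11 = 11.1818
UCL = c̄ + 3√c̄ = 11.1818 + 3 × √11.1818 = 11.1818 + 3 × 3.3439 = 21.2136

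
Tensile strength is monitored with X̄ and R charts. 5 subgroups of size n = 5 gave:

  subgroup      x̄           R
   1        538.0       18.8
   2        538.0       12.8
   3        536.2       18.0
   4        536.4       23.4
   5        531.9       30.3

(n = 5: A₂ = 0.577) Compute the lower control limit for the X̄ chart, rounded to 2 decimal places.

X̄̄ = (538.0 + 538.0 + 536.2 + 536.4 + 531.9) / 5 = 2680.5000 / 5 = 536.1000
R̄ = (18.8 + 12.8 + 18.0 + 23.4 + 30.3) / 5 = 103.3000 / 5 = 20.6600
LCL = X̄̄ − A₂·R̄ = 536.1000 − 0.577 × 20.6600 = 524.1792

524.18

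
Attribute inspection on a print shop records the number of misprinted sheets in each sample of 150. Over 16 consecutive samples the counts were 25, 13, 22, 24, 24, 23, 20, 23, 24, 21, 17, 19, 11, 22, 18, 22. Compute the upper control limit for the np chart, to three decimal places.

33.121

p̄ = Σdᵢ / (k·n) = 328 / (16 × 150) = 0.13667
UCL = np̄ + 3·√(np̄(1−p̄)) = 20.5000 + 3 × √(20.5000×0.86333) = 20.5000 + 3 × 4.2069 = 33.1208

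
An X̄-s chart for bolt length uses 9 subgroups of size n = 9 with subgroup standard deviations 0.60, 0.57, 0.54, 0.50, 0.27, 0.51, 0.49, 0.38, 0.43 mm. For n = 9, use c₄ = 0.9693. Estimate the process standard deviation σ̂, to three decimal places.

s̄ = (0.60 + 0.57 + 0.54 + 0.50 + 0.27 + 0.51 + 0.49 + 0.38 + 0.43) / 9 = 0.4767
σ̂ = s̄ / c₄ = 0.4767 / 0.9693 = 0.4918

0.492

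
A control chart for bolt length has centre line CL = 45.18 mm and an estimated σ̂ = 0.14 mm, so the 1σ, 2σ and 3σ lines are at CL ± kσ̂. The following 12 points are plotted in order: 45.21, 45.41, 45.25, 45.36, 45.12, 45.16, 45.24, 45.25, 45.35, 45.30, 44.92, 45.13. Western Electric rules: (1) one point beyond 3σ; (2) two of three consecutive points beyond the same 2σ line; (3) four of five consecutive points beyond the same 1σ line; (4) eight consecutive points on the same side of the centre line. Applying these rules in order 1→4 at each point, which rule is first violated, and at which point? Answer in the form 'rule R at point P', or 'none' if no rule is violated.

none

Zone of each point (C = within 1σ̂, B = 1σ̂–2σ̂, A = 2σ̂–3σ̂, * = beyond 3σ̂; sign = side of CL): 1:+C, 2:+B, 3:+C, 4:+B, 5:-C, 6:-C, 7:+C, 8:+C, 9:+B, 10:+C, 11:-B, 12:-C
No rule fires across all 12 points.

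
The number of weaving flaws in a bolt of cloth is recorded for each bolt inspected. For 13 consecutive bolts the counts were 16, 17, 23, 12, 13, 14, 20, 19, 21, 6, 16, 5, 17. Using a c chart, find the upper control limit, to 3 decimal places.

c̄ = (16 + 17 + 23 + 12 + 13 + 14 + 20 + 19 + 21 + 6 + 16 + 5 + 17) / 13 = 199 / 13 = 15.3077
UCL = c̄ + 3√c̄ = 15.3077 + 3 × √15.3077 = 15.3077 + 3 × 3.9125 = 27.0452

27.045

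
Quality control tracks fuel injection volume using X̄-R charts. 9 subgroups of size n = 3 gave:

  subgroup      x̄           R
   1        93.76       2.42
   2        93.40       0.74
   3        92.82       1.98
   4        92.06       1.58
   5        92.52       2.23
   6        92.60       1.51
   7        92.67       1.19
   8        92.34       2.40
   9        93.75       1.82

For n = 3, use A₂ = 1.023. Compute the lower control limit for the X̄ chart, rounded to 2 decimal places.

X̄̄ = (93.76 + 93.40 + 92.82 + 92.06 + 92.52 + 92.60 + 92.67 + 92.34 + 93.75) / 9 = 835.9200 / 9 = 92.8800
R̄ = (2.42 + 0.74 + 1.98 + 1.58 + 2.23 + 1.51 + 1.19 + 2.40 + 1.82) / 9 = 15.8700 / 9 = 1.7633
LCL = X̄̄ − A₂·R̄ = 92.8800 − 1.023 × 1.7633 = 91.0761

91.08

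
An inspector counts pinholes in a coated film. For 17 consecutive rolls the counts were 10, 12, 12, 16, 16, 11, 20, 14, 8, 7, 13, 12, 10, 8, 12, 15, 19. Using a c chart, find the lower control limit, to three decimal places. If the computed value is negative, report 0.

1.978

c̄ = (10 + 12 + 12 + 16 + 16 + 11 + 20 + 14 + 8 + 7 + 13 + 12 + 10 + 8 + 12 + 15 + 19) / 17 = 215 / 17 = 12.6471
LCL = c̄ − 3√c̄ = 12.6471 − 3 × 3.5563 = 1.9782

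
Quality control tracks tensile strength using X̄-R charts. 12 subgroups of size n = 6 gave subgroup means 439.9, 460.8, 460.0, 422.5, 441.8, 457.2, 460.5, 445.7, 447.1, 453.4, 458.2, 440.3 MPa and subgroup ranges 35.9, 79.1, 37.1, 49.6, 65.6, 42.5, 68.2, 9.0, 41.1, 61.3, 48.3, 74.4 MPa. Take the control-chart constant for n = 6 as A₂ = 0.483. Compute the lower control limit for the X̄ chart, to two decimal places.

X̄̄ = (439.9 + 460.8 + 460.0 + 422.5 + 441.8 + 457.2 + 460.5 + 445.7 + 447.1 + 453.4 + 458.2 + 440.3) / 12 = 5387.4000 / 12 = 448.9500
R̄ = (35.9 + 79.1 + 37.1 + 49.6 + 65.6 + 42.5 + 68.2 + 9.0 + 41.1 + 61.3 + 48.3 + 74.4) / 12 = 612.1000 / 12 = 51.0083
LCL = X̄̄ − A₂·R̄ = 448.9500 − 0.483 × 51.0083 = 424.3130

424.31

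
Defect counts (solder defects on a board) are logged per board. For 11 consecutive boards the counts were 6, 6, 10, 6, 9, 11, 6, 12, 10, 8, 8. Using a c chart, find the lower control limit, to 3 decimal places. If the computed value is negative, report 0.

c̄ = (6 + 6 + 10 + 6 + 9 + 11 + 6 + 12 + 10 + 8 + 8) / 11 = 92 / 11 = 8.3636
LCL = c̄ − 3√c̄ = 8.3636 − 3 × 2.8920 = -0.3123 → 0 (cannot be negative)

0.000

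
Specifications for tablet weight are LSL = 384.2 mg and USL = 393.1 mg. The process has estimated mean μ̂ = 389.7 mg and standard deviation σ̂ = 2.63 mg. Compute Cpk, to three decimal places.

0.431

Cpu = (USL − μ̂) / (3σ̂) = (393.1 − 389.7) / (3 × 2.63) = 0.4309; Cpl = (μ̂ − LSL) / (3σ̂) = (389.7 − 384.2) / (3 × 2.63) = 0.6971; Cpk = min(Cpu, Cpl) = 0.4309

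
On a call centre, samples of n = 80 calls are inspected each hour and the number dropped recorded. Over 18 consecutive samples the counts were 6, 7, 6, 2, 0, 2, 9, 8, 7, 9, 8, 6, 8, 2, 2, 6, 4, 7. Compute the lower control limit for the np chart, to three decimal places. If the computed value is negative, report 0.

0.000

p̄ = Σdᵢ / (k·n) = 99 / (18 × 80) = 0.06875
LCL = np̄ − 3·√(np̄(1−p̄)) = 5.5000 − 3 × 2.2632 = -1.2895 → 0 (negative, so LCL = 0)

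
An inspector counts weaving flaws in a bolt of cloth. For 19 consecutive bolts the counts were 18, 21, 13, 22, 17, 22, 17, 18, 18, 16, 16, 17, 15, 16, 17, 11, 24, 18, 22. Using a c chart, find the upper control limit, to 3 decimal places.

c̄ = (18 + 21 + 13 + 22 + 17 + 22 + 17 + 18 + 18 + 16 + 16 + 17 + 15 + 16 + 17 + 11 + 24 + 18 + 22) / 19 = 338 / 19 = 17.7895
UCL = c̄ + 3√c̄ = 17.7895 + 3 × √17.7895 = 17.7895 + 3 × 4.2178 = 30.4427

30.443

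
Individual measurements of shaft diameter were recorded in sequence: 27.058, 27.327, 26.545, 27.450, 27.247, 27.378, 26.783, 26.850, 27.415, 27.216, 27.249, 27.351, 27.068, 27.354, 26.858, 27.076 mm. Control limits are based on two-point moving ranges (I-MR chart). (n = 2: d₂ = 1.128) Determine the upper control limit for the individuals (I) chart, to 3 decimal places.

28.049

X̄ = (27.058 + 27.327 + 26.545 + 27.450 + 27.247 + 27.378 + 26.783 + 26.850 + 27.415 + 27.216 + 27.249 + 27.351 + 27.068 + 27.354 + 26.858 + 27.076) / 16 = 27.1391
Moving ranges: 0.269, 0.782, 0.905, 0.203, 0.131, 0.595, 0.067, 0.565, 0.199, 0.033, 0.102, 0.283, 0.286, 0.496, 0.218; M̄R̄ = 5.1340 / 15 = 0.3423
UCL = X̄ + 3·M̄R̄/d₂ = 27.1391 + 3 × 0.3423 / 1.128 = 28.0493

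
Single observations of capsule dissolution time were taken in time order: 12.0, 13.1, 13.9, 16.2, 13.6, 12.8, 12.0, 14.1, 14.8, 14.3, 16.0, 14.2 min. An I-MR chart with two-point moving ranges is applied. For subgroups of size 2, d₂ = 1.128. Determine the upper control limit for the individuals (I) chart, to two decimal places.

X̄ = (12.0 + 13.1 + 13.9 + 16.2 + 13.6 + 12.8 + 12.0 + 14.1 + 14.8 + 14.3 + 16.0 + 14.2) / 12 = 13.9167
Moving ranges: 1.1, 0.8, 2.3, 2.6, 0.8, 0.8, 2.1, 0.7, 0.5, 1.7, 1.8; M̄R̄ = 15.2000 / 11 = 1.3818
UCL = X̄ + 3·M̄R̄/d₂ = 13.9167 + 3 × 1.3818 / 1.128 = 17.5917

17.59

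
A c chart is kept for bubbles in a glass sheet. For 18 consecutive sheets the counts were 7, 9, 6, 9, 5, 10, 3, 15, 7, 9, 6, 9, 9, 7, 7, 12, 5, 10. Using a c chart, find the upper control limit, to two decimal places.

c̄ = (7 + 9 + 6 + 9 + 5 + 10 + 3 + 15 + 7 + 9 + 6 + 9 + 9 + 7 + 7 + 12 + 5 + 10) / 18 = 145 / 18 = 8.0556
UCL = c̄ + 3√c̄ = 8.0556 + 3 × √8.0556 = 8.0556 + 3 × 2.8382 = 16.5702

16.57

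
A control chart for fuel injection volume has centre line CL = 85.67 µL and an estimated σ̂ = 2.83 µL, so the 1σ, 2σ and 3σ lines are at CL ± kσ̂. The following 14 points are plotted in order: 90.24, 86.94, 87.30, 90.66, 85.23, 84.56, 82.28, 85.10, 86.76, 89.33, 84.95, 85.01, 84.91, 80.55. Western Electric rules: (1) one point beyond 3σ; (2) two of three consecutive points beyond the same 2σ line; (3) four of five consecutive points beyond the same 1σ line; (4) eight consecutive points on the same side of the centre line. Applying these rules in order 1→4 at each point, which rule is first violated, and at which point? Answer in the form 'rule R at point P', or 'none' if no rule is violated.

Zone of each point (C = within 1σ̂, B = 1σ̂–2σ̂, A = 2σ̂–3σ̂, * = beyond 3σ̂; sign = side of CL): 1:+B, 2:+C, 3:+C, 4:+B, 5:-C, 6:-C, 7:-B, 8:-C, 9:+C, 10:+B, 11:-C, 12:-C, 13:-C, 14:-B
No rule fires across all 14 points.

none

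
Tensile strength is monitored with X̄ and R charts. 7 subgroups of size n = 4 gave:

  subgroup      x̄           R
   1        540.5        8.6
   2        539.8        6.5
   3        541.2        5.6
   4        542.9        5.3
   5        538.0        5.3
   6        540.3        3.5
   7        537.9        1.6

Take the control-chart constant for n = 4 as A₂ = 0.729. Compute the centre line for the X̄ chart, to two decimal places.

540.09

X̄̄ = (540.5 + 539.8 + 541.2 + 542.9 + 538.0 + 540.3 + 537.9) / 7 = 3780.6000 / 7 = 540.0857
CL = X̄̄ = 540.0857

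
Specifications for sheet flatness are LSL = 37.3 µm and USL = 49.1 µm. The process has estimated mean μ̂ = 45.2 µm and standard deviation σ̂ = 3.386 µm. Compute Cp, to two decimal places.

0.58

Cp = (USL − LSL) / (6σ̂) = (49.1 − 37.3) / (6 × 3.386) = 11.8000 / 20.3160 = 0.5808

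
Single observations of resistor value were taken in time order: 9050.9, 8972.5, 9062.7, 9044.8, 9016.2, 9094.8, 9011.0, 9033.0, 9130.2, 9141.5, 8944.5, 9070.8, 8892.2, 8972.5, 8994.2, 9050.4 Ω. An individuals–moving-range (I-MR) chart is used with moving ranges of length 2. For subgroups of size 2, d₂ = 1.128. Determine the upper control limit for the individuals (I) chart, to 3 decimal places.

9237.247

X̄ = (9050.9 + 8972.5 + 9062.7 + 9044.8 + 9016.2 + 9094.8 + 9011.0 + 9033.0 + 9130.2 + 9141.5 + 8944.5 + 9070.8 + 8892.2 + 8972.5 + 8994.2 + 9050.4) / 16 = 9030.1375
Moving ranges: 78.4, 90.2, 17.9, 28.6, 78.6, 83.8, 22.0, 97.2, 11.3, 197.0, 126.3, 178.6, 80.3, 21.7, 56.2; M̄R̄ = 1168.1000 / 15 = 77.8733
UCL = X̄ + 3·M̄R̄/d₂ = 9030.1375 + 3 × 77.8733 / 1.128 = 9237.2474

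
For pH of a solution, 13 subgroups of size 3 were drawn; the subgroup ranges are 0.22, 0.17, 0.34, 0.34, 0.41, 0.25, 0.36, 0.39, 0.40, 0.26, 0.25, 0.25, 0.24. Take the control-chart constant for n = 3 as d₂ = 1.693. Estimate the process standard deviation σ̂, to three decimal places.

R̄ = (0.22 + 0.17 + 0.34 + 0.34 + 0.41 + 0.25 + 0.36 + 0.39 + 0.40 + 0.26 + 0.25 + 0.25 + 0.24) / 13 = 0.2985
σ̂ = R̄ / d₂ = 0.2985 / 1.693 = 0.1763

0.176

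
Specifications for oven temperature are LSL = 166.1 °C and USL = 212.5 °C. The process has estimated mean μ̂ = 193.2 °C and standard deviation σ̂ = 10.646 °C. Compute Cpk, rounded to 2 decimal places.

Cpu = (USL − μ̂) / (3σ̂) = (212.5 − 193.2) / (3 × 10.646) = 0.6043; Cpl = (μ̂ − LSL) / (3σ̂) = (193.2 − 166.1) / (3 × 10.646) = 0.8485; Cpk = min(Cpu, Cpl) = 0.6043

0.60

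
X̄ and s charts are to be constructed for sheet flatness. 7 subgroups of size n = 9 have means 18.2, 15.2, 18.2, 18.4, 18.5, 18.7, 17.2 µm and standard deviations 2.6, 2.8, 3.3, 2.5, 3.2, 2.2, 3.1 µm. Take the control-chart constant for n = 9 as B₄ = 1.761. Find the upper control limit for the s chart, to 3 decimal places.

4.956

s̄ = (2.6 + 2.8 + 3.3 + 2.5 + 3.2 + 2.2 + 3.1) / 7 = 2.8143
UCL_s = B₄·s̄ = 1.761 × 2.8143 = 4.9560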